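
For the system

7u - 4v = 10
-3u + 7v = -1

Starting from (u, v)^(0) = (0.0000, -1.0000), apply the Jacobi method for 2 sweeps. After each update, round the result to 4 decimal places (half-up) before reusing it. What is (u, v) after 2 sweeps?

(1.3469, 0.2245)

Iteration 1:
  u = (10 - (-4)·-1.0000) / (7) = 0.8571
  v = (-1 - (-3)·0.0000) / (7) = -0.1429
Iteration 2:
  u = (10 - (-4)·-0.1429) / (7) = 1.3469
  v = (-1 - (-3)·0.8571) / (7) = 0.2245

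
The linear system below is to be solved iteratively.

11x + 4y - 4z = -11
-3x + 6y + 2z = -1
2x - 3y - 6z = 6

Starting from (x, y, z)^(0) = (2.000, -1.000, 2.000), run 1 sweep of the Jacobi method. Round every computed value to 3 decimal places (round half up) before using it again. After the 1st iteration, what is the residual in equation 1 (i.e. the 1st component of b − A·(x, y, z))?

Iteration 1:
  x = (-11 - (4)·-1.000 - (-4)·2.000) / (11) = 0.091
  y = (-1 - (-3)·2.000 - (2)·2.000) / (6) = 0.167
  z = (6 - (2)·2.000 - (-3)·-1.000) / (-6) = 0.167
Residual b − A·x = (-12.001, -2.063, 7.321)

-12.001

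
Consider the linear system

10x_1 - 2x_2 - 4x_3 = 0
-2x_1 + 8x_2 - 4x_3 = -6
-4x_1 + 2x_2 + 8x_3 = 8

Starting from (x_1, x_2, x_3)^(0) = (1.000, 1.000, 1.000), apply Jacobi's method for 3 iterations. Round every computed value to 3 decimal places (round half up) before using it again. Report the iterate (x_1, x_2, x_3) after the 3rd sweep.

Iteration 1:
  x_1 = (0 - (-2)·1.000 - (-4)·1.000) / (10) = 0.600
  x_2 = (-6 - (-2)·1.000 - (-4)·1.000) / (8) = 0.000
  x_3 = (8 - (-4)·1.000 - (2)·1.000) / (8) = 1.250
Iteration 2:
  x_1 = (0 - (-2)·0.000 - (-4)·1.250) / (10) = 0.500
  x_2 = (-6 - (-2)·0.600 - (-4)·1.250) / (8) = 0.025
  x_3 = (8 - (-4)·0.600 - (2)·0.000) / (8) = 1.300
Iteration 3:
  x_1 = (0 - (-2)·0.025 - (-4)·1.300) / (10) = 0.525
  x_2 = (-6 - (-2)·0.500 - (-4)·1.300) / (8) = 0.025
  x_3 = (8 - (-4)·0.500 - (2)·0.025) / (8) = 1.244

(0.525, 0.025, 1.244)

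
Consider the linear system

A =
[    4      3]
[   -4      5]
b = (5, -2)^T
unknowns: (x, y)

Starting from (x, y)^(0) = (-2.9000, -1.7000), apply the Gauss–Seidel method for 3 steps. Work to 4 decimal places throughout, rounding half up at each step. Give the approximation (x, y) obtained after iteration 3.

(1.5290, 0.8232)

Iteration 1:
  x = (5 - (3)·-1.7000) / (4) = 2.5250
  y = (-2 - (-4)·2.5250) / (5) = 1.6200
Iteration 2:
  x = (5 - (3)·1.6200) / (4) = 0.0350
  y = (-2 - (-4)·0.0350) / (5) = -0.3720
Iteration 3:
  x = (5 - (3)·-0.3720) / (4) = 1.5290
  y = (-2 - (-4)·1.5290) / (5) = 0.8232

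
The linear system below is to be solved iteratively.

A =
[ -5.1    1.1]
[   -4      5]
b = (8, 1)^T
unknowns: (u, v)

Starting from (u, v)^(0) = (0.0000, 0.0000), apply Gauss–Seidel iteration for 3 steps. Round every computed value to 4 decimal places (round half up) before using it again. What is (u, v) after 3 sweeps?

Iteration 1:
  u = (8 - (1.1)·0.0000) / (-5.1) = -1.5686
  v = (1 - (-4)·-1.5686) / (5) = -1.0549
Iteration 2:
  u = (8 - (1.1)·-1.0549) / (-5.1) = -1.7962
  v = (1 - (-4)·-1.7962) / (5) = -1.2370
Iteration 3:
  u = (8 - (1.1)·-1.2370) / (-5.1) = -1.8354
  v = (1 - (-4)·-1.8354) / (5) = -1.2683

(-1.8354, -1.2683)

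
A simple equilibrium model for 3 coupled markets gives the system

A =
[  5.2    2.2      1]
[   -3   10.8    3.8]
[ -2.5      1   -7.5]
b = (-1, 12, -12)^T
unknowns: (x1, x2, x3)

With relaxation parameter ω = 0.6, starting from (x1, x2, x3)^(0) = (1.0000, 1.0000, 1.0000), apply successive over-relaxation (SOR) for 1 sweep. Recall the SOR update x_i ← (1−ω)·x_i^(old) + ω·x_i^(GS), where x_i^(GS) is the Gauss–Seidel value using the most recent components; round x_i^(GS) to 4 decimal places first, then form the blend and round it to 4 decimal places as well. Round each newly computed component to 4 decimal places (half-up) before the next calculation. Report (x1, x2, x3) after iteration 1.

(-0.0846, 0.8415, 1.4442)

Iteration 1:
  x1: GS value = (-1 - (2.2)·1.0000 - (1)·1.0000) / (5.2) = -0.8077;  x1 ← (1−ω)·1.0000 + ω·-0.8077 = -0.0846
  x2: GS value = (12 - (-3)·-0.0846 - (3.8)·1.0000) / (10.8) = 0.7358;  x2 ← (1−ω)·1.0000 + ω·0.7358 = 0.8415
  x3: GS value = (-12 - (-2.5)·-0.0846 - (1)·0.8415) / (-7.5) = 1.7404;  x3 ← (1−ω)·1.0000 + ω·1.7404 = 1.4442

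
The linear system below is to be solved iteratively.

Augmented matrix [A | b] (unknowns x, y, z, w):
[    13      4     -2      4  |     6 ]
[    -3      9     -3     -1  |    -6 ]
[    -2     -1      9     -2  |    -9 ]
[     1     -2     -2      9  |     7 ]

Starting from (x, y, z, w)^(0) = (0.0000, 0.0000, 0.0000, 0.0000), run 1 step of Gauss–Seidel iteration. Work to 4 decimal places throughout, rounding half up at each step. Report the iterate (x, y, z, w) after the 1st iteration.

Iteration 1:
  x = (6 - (4)·0.0000 - (-2)·0.0000 - (4)·0.0000) / (13) = 0.4615
  y = (-6 - (-3)·0.4615 - (-3)·0.0000 - (-1)·0.0000) / (9) = -0.5128
  z = (-9 - (-2)·0.4615 - (-1)·-0.5128 - (-2)·0.0000) / (9) = -0.9544
  w = (7 - (1)·0.4615 - (-2)·-0.5128 - (-2)·-0.9544) / (9) = 0.4005

(0.4615, -0.5128, -0.9544, 0.4005)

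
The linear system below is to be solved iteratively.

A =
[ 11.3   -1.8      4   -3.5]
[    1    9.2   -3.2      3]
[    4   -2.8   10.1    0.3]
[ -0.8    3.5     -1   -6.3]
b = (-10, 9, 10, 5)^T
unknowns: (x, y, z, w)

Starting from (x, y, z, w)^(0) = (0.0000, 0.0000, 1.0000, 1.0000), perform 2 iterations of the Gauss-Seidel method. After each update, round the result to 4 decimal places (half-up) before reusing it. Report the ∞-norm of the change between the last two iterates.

Iteration 1:
  x = (-10 - (-1.8)·0.0000 - (4)·1.0000 - (-3.5)·1.0000) / (11.3) = -0.9292
  y = (9 - (1)·-0.9292 - (-3.2)·1.0000 - (3)·1.0000) / (9.2) = 1.1010
  z = (10 - (4)·-0.9292 - (-2.8)·1.1010 - (0.3)·1.0000) / (10.1) = 1.6336
  w = (5 - (-0.8)·-0.9292 - (3.5)·1.1010 - (-1)·1.6336) / (-6.3) = -0.3233
Iteration 2:
  x = (-10 - (-1.8)·1.1010 - (4)·1.6336 - (-3.5)·-0.3233) / (11.3) = -1.3880
  y = (9 - (1)·-1.3880 - (-3.2)·1.6336 - (3)·-0.3233) / (9.2) = 1.8028
  z = (10 - (4)·-1.3880 - (-2.8)·1.8028 - (0.3)·-0.3233) / (10.1) = 2.0492
  w = (5 - (-0.8)·-1.3880 - (3.5)·1.8028 - (-1)·2.0492) / (-6.3) = 0.0589
Change: (-0.4588, 0.7018, 0.4156, 0.3822) → max |·| = 0.7018

0.7018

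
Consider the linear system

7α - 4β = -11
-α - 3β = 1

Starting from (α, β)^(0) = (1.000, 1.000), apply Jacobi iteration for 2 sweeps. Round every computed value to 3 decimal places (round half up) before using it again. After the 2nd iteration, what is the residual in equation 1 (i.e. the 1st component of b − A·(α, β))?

2.671

Iteration 1:
  α = (-11 - (-4)·1.000) / (7) = -1.000
  β = (1 - (-1)·1.000) / (-3) = -0.667
Iteration 2:
  α = (-11 - (-4)·-0.667) / (7) = -1.953
  β = (1 - (-1)·-1.000) / (-3) = 0.000
Residual b − A·x = (2.671, -0.953)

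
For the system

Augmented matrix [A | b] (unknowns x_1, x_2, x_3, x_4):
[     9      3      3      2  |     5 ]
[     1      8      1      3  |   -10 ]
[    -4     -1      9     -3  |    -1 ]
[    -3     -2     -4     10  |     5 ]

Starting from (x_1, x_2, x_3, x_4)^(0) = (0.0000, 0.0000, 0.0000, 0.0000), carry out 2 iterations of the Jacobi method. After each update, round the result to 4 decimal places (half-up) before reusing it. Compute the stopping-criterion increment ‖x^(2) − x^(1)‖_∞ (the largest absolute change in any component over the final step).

0.3425

Iteration 1:
  x_1 = (5 - (3)·0.0000 - (3)·0.0000 - (2)·0.0000) / (9) = 0.5556
  x_2 = (-10 - (1)·0.0000 - (1)·0.0000 - (3)·0.0000) / (8) = -1.2500
  x_3 = (-1 - (-4)·0.0000 - (-1)·0.0000 - (-3)·0.0000) / (9) = -0.1111
  x_4 = (5 - (-3)·0.0000 - (-2)·0.0000 - (-4)·0.0000) / (10) = 0.5000
Iteration 2:
  x_1 = (5 - (3)·-1.2500 - (3)·-0.1111 - (2)·0.5000) / (9) = 0.8981
  x_2 = (-10 - (1)·0.5556 - (1)·-0.1111 - (3)·0.5000) / (8) = -1.4931
  x_3 = (-1 - (-4)·0.5556 - (-1)·-1.2500 - (-3)·0.5000) / (9) = 0.1636
  x_4 = (5 - (-3)·0.5556 - (-2)·-1.2500 - (-4)·-0.1111) / (10) = 0.3722
Change: (0.3425, -0.2431, 0.2747, -0.1278) → max |·| = 0.3425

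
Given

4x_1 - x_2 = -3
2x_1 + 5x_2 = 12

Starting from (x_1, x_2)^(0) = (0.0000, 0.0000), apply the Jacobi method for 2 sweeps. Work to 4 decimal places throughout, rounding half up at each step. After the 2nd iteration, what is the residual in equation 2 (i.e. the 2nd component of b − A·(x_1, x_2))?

-1.2000

Iteration 1:
  x_1 = (-3 - (-1)·0.0000) / (4) = -0.7500
  x_2 = (12 - (2)·0.0000) / (5) = 2.4000
Iteration 2:
  x_1 = (-3 - (-1)·2.4000) / (4) = -0.1500
  x_2 = (12 - (2)·-0.7500) / (5) = 2.7000
Residual b − A·x = (0.3000, -1.2000)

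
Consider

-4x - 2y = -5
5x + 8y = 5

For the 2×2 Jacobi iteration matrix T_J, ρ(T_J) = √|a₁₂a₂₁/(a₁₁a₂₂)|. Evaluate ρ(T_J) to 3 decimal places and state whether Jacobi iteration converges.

0.559

a₁₂a₂₁/(a₁₁a₂₂) = (-2)·(5) / ((-4)·(8)) = 0.312500
ρ = √|0.312500| = √0.312500 = 0.559
ρ < 1, so Jacobi converges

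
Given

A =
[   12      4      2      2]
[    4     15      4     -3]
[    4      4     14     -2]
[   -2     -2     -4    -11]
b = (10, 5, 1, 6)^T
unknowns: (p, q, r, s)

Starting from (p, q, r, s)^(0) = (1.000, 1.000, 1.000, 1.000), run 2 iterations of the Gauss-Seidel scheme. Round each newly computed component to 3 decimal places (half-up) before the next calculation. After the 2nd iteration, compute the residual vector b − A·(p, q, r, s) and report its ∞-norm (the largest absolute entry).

Iteration 1:
  p = (10 - (4)·1.000 - (2)·1.000 - (2)·1.000) / (12) = 0.167
  q = (5 - (4)·0.167 - (4)·1.000 - (-3)·1.000) / (15) = 0.222
  r = (1 - (4)·0.167 - (4)·0.222 - (-2)·1.000) / (14) = 0.103
  s = (6 - (-2)·0.167 - (-2)·0.222 - (-4)·0.103) / (-11) = -0.654
Iteration 2:
  p = (10 - (4)·0.222 - (2)·0.103 - (2)·-0.654) / (12) = 0.851
  q = (5 - (4)·0.851 - (4)·0.103 - (-3)·-0.654) / (15) = -0.052
  r = (1 - (4)·0.851 - (4)·-0.052 - (-2)·-0.654) / (14) = -0.250
  s = (6 - (-2)·0.851 - (-2)·-0.052 - (-4)·-0.250) / (-11) = -0.600
Residual b − A·x = (1.696, 1.576, 0.104, -0.002); ∞-norm = 1.696

1.696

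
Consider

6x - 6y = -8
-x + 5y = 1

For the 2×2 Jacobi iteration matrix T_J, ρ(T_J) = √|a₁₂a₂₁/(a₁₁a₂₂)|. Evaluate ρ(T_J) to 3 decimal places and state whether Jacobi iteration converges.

0.447

a₁₂a₂₁/(a₁₁a₂₂) = (-6)·(-1) / ((6)·(5)) = 0.200000
ρ = √|0.200000| = √0.200000 = 0.447
ρ < 1, so Jacobi converges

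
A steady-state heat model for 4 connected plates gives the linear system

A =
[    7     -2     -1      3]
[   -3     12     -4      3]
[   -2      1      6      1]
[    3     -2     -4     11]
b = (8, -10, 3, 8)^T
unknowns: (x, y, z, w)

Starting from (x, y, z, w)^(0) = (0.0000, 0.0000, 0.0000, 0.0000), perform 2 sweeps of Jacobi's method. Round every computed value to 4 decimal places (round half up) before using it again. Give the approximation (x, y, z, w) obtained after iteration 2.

(0.6645, -0.5628, 0.8986, 0.4459)

Iteration 1:
  x = (8 - (-2)·0.0000 - (-1)·0.0000 - (3)·0.0000) / (7) = 1.1429
  y = (-10 - (-3)·0.0000 - (-4)·0.0000 - (3)·0.0000) / (12) = -0.8333
  z = (3 - (-2)·0.0000 - (1)·0.0000 - (1)·0.0000) / (6) = 0.5000
  w = (8 - (3)·0.0000 - (-2)·0.0000 - (-4)·0.0000) / (11) = 0.7273
Iteration 2:
  x = (8 - (-2)·-0.8333 - (-1)·0.5000 - (3)·0.7273) / (7) = 0.6645
  y = (-10 - (-3)·1.1429 - (-4)·0.5000 - (3)·0.7273) / (12) = -0.5628
  z = (3 - (-2)·1.1429 - (1)·-0.8333 - (1)·0.7273) / (6) = 0.8986
  w = (8 - (3)·1.1429 - (-2)·-0.8333 - (-4)·0.5000) / (11) = 0.4459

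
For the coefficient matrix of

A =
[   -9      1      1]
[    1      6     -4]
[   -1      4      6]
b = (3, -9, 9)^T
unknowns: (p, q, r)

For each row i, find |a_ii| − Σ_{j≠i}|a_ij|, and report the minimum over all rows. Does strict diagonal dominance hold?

1

row 1: |-9| − (1+1) = 7
row 2: |6| − (1+4) = 1
row 3: |6| − (1+4) = 1
minimum over rows = 1 → strictly diagonally dominant (convergence guaranteed)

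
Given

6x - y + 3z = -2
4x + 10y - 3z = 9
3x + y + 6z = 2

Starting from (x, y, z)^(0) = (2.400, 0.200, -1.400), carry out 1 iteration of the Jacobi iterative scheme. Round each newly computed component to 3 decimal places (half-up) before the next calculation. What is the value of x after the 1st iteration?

0.400

Iteration 1:
  x = (-2 - (-1)·0.200 - (3)·-1.400) / (6) = 0.400
  y = (9 - (4)·2.400 - (-3)·-1.400) / (10) = -0.480
  z = (2 - (3)·2.400 - (1)·0.200) / (6) = -0.900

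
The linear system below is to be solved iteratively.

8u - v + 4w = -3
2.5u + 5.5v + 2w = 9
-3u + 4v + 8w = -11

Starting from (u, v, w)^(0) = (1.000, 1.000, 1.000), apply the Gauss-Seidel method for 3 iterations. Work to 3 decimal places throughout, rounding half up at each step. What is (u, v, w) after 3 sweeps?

Iteration 1:
  u = (-3 - (-1)·1.000 - (4)·1.000) / (8) = -0.750
  v = (9 - (2.5)·-0.750 - (2)·1.000) / (5.5) = 1.614
  w = (-11 - (-3)·-0.750 - (4)·1.614) / (8) = -2.463
Iteration 2:
  u = (-3 - (-1)·1.614 - (4)·-2.463) / (8) = 1.058
  v = (9 - (2.5)·1.058 - (2)·-2.463) / (5.5) = 2.051
  w = (-11 - (-3)·1.058 - (4)·2.051) / (8) = -2.004
Iteration 3:
  u = (-3 - (-1)·2.051 - (4)·-2.004) / (8) = 0.883
  v = (9 - (2.5)·0.883 - (2)·-2.004) / (5.5) = 1.964
  w = (-11 - (-3)·0.883 - (4)·1.964) / (8) = -2.026

(0.883, 1.964, -2.026)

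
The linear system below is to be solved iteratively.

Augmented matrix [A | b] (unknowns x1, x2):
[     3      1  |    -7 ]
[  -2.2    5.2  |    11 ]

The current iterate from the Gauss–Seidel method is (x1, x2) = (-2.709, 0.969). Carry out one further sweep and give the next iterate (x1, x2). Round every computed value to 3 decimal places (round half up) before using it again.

One sweep:
  x1 = (-7 - (1)·0.969) / (3) = -2.656
  x2 = (11 - (-2.2)·-2.656) / (5.2) = 0.992

(-2.656, 0.992)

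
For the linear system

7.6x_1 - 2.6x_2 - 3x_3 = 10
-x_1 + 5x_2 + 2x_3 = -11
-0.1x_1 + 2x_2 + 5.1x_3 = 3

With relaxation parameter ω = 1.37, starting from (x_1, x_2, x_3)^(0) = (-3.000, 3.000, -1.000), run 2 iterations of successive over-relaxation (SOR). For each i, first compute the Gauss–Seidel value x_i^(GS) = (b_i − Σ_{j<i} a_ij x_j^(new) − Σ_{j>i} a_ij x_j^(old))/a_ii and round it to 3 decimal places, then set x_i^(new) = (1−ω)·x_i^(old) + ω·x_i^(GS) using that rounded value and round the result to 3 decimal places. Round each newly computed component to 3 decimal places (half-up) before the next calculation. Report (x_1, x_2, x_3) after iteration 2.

(0.642, -3.346, 1.643)

Iteration 1:
  x_1: GS value = (10 - (-2.6)·3.000 - (-3)·-1.000) / (7.6) = 1.947;  x_1 ← (1−ω)·-3.000 + ω·1.947 = 3.777
  x_2: GS value = (-11 - (-1)·3.777 - (2)·-1.000) / (5) = -1.045;  x_2 ← (1−ω)·3.000 + ω·-1.045 = -2.542
  x_3: GS value = (3 - (-0.1)·3.777 - (2)·-2.542) / (5.1) = 1.659;  x_3 ← (1−ω)·-1.000 + ω·1.659 = 2.643
Iteration 2:
  x_1: GS value = (10 - (-2.6)·-2.542 - (-3)·2.643) / (7.6) = 1.489;  x_1 ← (1−ω)·3.777 + ω·1.489 = 0.642
  x_2: GS value = (-11 - (-1)·0.642 - (2)·2.643) / (5) = -3.129;  x_2 ← (1−ω)·-2.542 + ω·-3.129 = -3.346
  x_3: GS value = (3 - (-0.1)·0.642 - (2)·-3.346) / (5.1) = 1.913;  x_3 ← (1−ω)·2.643 + ω·1.913 = 1.643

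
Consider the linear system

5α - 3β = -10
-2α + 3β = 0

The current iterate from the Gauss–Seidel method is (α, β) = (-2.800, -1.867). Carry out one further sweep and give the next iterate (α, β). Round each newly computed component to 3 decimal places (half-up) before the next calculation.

(-3.120, -2.080)

One sweep:
  α = (-10 - (-3)·-1.867) / (5) = -3.120
  β = (0 - (-2)·-3.120) / (3) = -2.080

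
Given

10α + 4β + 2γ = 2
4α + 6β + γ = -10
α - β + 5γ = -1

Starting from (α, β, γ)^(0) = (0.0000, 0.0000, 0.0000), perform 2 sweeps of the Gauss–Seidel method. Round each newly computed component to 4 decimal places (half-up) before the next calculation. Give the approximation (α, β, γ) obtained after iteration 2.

(1.0400, -2.2600, -0.8600)

Iteration 1:
  α = (2 - (4)·0.0000 - (2)·0.0000) / (10) = 0.2000
  β = (-10 - (4)·0.2000 - (1)·0.0000) / (6) = -1.8000
  γ = (-1 - (1)·0.2000 - (-1)·-1.8000) / (5) = -0.6000
Iteration 2:
  α = (2 - (4)·-1.8000 - (2)·-0.6000) / (10) = 1.0400
  β = (-10 - (4)·1.0400 - (1)·-0.6000) / (6) = -2.2600
  γ = (-1 - (1)·1.0400 - (-1)·-2.2600) / (5) = -0.8600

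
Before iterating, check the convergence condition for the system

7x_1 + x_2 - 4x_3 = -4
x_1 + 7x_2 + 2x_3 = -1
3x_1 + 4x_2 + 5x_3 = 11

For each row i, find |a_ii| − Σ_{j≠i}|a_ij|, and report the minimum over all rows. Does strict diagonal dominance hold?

-2

row 1: |7| − (1+4) = 2
row 2: |7| − (1+2) = 4
row 3: |5| − (3+4) = -2
minimum over rows = -2 → not strictly diagonally dominant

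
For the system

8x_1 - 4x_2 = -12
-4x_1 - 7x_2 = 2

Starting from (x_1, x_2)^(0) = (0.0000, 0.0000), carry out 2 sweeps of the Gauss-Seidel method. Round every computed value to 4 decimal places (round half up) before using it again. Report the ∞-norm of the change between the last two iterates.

0.2857

Iteration 1:
  x_1 = (-12 - (-4)·0.0000) / (8) = -1.5000
  x_2 = (2 - (-4)·-1.5000) / (-7) = 0.5714
Iteration 2:
  x_1 = (-12 - (-4)·0.5714) / (8) = -1.2143
  x_2 = (2 - (-4)·-1.2143) / (-7) = 0.4082
Change: (0.2857, -0.1632) → max |·| = 0.2857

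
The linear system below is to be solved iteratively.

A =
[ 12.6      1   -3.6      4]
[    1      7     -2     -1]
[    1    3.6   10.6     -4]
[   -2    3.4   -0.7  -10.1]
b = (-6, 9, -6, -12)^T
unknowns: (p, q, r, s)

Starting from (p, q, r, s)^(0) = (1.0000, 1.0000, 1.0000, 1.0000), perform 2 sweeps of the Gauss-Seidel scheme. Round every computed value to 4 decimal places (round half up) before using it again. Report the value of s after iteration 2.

Iteration 1:
  p = (-6 - (1)·1.0000 - (-3.6)·1.0000 - (4)·1.0000) / (12.6) = -0.5873
  q = (9 - (1)·-0.5873 - (-2)·1.0000 - (-1)·1.0000) / (7) = 1.7982
  r = (-6 - (1)·-0.5873 - (3.6)·1.7982 - (-4)·1.0000) / (10.6) = -0.7440
  s = (-12 - (-2)·-0.5873 - (3.4)·1.7982 - (-0.7)·-0.7440) / (-10.1) = 1.9613
Iteration 2:
  p = (-6 - (1)·1.7982 - (-3.6)·-0.7440 - (4)·1.9613) / (12.6) = -1.4541
  q = (9 - (1)·-1.4541 - (-2)·-0.7440 - (-1)·1.9613) / (7) = 1.5611
  r = (-6 - (1)·-1.4541 - (3.6)·1.5611 - (-4)·1.9613) / (10.6) = -0.2189
  s = (-12 - (-2)·-1.4541 - (3.4)·1.5611 - (-0.7)·-0.2189) / (-10.1) = 2.0167

2.0167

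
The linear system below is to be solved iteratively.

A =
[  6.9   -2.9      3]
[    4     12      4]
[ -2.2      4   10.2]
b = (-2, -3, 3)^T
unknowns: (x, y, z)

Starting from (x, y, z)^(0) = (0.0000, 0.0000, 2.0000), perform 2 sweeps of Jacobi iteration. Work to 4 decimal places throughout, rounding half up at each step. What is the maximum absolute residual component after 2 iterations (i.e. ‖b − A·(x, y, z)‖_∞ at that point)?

Iteration 1:
  x = (-2 - (-2.9)·0.0000 - (3)·2.0000) / (6.9) = -1.1594
  y = (-3 - (4)·0.0000 - (4)·2.0000) / (12) = -0.9167
  z = (3 - (-2.2)·0.0000 - (4)·0.0000) / (10.2) = 0.2941
Iteration 2:
  x = (-2 - (-2.9)·-0.9167 - (3)·0.2941) / (6.9) = -0.8030
  y = (-3 - (4)·-1.1594 - (4)·0.2941) / (12) = 0.0384
  z = (3 - (-2.2)·-1.1594 - (4)·-0.9167) / (10.2) = 0.4035
Residual b − A·x = (2.4416, -1.8628, -3.0359); ∞-norm = 3.0359

3.0359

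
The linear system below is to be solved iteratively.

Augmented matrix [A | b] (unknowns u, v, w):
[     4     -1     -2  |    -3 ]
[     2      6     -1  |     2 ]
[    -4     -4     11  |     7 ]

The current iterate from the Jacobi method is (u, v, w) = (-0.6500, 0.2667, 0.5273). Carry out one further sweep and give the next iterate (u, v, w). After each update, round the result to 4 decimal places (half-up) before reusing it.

(-0.4197, 0.6379, 0.4970)

One sweep:
  u = (-3 - (-1)·0.2667 - (-2)·0.5273) / (4) = -0.4197
  v = (2 - (2)·-0.6500 - (-1)·0.5273) / (6) = 0.6379
  w = (7 - (-4)·-0.6500 - (-4)·0.2667) / (11) = 0.4970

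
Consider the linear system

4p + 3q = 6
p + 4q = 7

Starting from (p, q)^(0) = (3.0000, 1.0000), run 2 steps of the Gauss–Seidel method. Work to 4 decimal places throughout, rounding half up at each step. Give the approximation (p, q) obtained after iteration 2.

(0.3281, 1.6680)

Iteration 1:
  p = (6 - (3)·1.0000) / (4) = 0.7500
  q = (7 - (1)·0.7500) / (4) = 1.5625
Iteration 2:
  p = (6 - (3)·1.5625) / (4) = 0.3281
  q = (7 - (1)·0.3281) / (4) = 1.6680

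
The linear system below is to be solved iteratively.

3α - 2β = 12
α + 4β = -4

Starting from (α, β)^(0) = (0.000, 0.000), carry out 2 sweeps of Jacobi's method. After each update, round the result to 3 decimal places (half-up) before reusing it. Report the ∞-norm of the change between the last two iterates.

1.000

Iteration 1:
  α = (12 - (-2)·0.000) / (3) = 4.000
  β = (-4 - (1)·0.000) / (4) = -1.000
Iteration 2:
  α = (12 - (-2)·-1.000) / (3) = 3.333
  β = (-4 - (1)·4.000) / (4) = -2.000
Change: (-0.667, -1.000) → max |·| = 1.000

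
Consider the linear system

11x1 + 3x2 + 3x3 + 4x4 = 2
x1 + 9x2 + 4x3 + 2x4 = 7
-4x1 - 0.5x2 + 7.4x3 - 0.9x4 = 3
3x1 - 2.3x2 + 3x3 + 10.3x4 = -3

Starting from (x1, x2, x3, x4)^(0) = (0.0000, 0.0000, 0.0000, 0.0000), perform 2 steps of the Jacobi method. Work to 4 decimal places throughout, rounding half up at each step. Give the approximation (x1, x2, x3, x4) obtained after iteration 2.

Iteration 1:
  x1 = (2 - (3)·0.0000 - (3)·0.0000 - (4)·0.0000) / (11) = 0.1818
  x2 = (7 - (1)·0.0000 - (4)·0.0000 - (2)·0.0000) / (9) = 0.7778
  x3 = (3 - (-4)·0.0000 - (-0.5)·0.0000 - (-0.9)·0.0000) / (7.4) = 0.4054
  x4 = (-3 - (3)·0.0000 - (-2.3)·0.0000 - (3)·0.0000) / (10.3) = -0.2913
Iteration 2:
  x1 = (2 - (3)·0.7778 - (3)·0.4054 - (4)·-0.2913) / (11) = -0.0349
  x2 = (7 - (1)·0.1818 - (4)·0.4054 - (2)·-0.2913) / (9) = 0.6421
  x3 = (3 - (-4)·0.1818 - (-0.5)·0.7778 - (-0.9)·-0.2913) / (7.4) = 0.5208
  x4 = (-3 - (3)·0.1818 - (-2.3)·0.7778 - (3)·0.4054) / (10.3) = -0.2886

(-0.0349, 0.6421, 0.5208, -0.2886)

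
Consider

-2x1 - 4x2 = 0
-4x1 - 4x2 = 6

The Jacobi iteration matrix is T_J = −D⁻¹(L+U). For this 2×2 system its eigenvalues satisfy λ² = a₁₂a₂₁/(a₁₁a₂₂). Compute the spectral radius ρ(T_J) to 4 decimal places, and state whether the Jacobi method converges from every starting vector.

a₁₂a₂₁/(a₁₁a₂₂) = (-4)·(-4) / ((-2)·(-4)) = 2.000000
ρ = √|2.000000| = √2.000000 = 1.4142
ρ > 1, so Jacobi diverges

1.4142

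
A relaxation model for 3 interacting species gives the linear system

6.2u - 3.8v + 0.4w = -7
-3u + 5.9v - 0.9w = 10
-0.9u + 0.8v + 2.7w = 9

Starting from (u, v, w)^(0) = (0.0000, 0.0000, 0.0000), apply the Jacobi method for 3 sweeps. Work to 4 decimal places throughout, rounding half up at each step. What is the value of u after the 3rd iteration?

-0.2888

Iteration 1:
  u = (-7 - (-3.8)·0.0000 - (0.4)·0.0000) / (6.2) = -1.1290
  v = (10 - (-3)·0.0000 - (-0.9)·0.0000) / (5.9) = 1.6949
  w = (9 - (-0.9)·0.0000 - (0.8)·0.0000) / (2.7) = 3.3333
Iteration 2:
  u = (-7 - (-3.8)·1.6949 - (0.4)·3.3333) / (6.2) = -0.3053
  v = (10 - (-3)·-1.1290 - (-0.9)·3.3333) / (5.9) = 1.6293
  w = (9 - (-0.9)·-1.1290 - (0.8)·1.6949) / (2.7) = 2.4548
Iteration 3:
  u = (-7 - (-3.8)·1.6293 - (0.4)·2.4548) / (6.2) = -0.2888
  v = (10 - (-3)·-0.3053 - (-0.9)·2.4548) / (5.9) = 1.9141
  w = (9 - (-0.9)·-0.3053 - (0.8)·1.6293) / (2.7) = 2.7488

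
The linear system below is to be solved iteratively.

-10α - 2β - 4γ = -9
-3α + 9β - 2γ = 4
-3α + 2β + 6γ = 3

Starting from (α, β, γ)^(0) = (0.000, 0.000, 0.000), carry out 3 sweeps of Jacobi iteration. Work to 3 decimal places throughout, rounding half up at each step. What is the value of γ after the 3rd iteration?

Iteration 1:
  α = (-9 - (-2)·0.000 - (-4)·0.000) / (-10) = 0.900
  β = (4 - (-3)·0.000 - (-2)·0.000) / (9) = 0.444
  γ = (3 - (-3)·0.000 - (2)·0.000) / (6) = 0.500
Iteration 2:
  α = (-9 - (-2)·0.444 - (-4)·0.500) / (-10) = 0.611
  β = (4 - (-3)·0.900 - (-2)·0.500) / (9) = 0.856
  γ = (3 - (-3)·0.900 - (2)·0.444) / (6) = 0.802
Iteration 3:
  α = (-9 - (-2)·0.856 - (-4)·0.802) / (-10) = 0.408
  β = (4 - (-3)·0.611 - (-2)·0.802) / (9) = 0.826
  γ = (3 - (-3)·0.611 - (2)·0.856) / (6) = 0.520

0.520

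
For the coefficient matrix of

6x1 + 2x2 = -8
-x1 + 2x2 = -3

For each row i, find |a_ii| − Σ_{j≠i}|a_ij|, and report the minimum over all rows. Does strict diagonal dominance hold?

row 1: |6| − (2) = 4
row 2: |2| − (1) = 1
minimum over rows = 1 → strictly diagonally dominant (convergence guaranteed)

1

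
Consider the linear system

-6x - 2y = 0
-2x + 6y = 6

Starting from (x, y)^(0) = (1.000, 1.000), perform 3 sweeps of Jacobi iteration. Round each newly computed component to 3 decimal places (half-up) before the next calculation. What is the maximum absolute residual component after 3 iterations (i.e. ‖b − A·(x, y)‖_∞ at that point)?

Iteration 1:
  x = (0 - (-2)·1.000) / (-6) = -0.333
  y = (6 - (-2)·1.000) / (6) = 1.333
Iteration 2:
  x = (0 - (-2)·1.333) / (-6) = -0.444
  y = (6 - (-2)·-0.333) / (6) = 0.889
Iteration 3:
  x = (0 - (-2)·0.889) / (-6) = -0.296
  y = (6 - (-2)·-0.444) / (6) = 0.852
Residual b − A·x = (-0.072, 0.296); ∞-norm = 0.296

0.296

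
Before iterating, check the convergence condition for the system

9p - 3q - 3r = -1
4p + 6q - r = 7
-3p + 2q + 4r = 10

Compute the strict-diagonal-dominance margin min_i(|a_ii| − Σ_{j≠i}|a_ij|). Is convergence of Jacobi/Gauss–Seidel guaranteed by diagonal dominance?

row 1: |9| − (3+3) = 3
row 2: |6| − (4+1) = 1
row 3: |4| − (3+2) = -1
minimum over rows = -1 → not strictly diagonally dominant

-1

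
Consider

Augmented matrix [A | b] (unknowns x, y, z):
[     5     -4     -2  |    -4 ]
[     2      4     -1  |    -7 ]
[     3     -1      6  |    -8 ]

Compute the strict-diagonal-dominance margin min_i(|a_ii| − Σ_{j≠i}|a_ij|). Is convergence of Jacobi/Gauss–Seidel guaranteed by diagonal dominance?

-1

row 1: |5| − (4+2) = -1
row 2: |4| − (2+1) = 1
row 3: |6| − (3+1) = 2
minimum over rows = -1 → not strictly diagonally dominant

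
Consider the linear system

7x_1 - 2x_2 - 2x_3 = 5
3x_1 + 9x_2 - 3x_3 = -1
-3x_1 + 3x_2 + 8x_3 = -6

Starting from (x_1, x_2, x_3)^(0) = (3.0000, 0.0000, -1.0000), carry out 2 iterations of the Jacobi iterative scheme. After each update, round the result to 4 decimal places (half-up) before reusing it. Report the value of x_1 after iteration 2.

0.4087

Iteration 1:
  x_1 = (5 - (-2)·0.0000 - (-2)·-1.0000) / (7) = 0.4286
  x_2 = (-1 - (3)·3.0000 - (-3)·-1.0000) / (9) = -1.4444
  x_3 = (-6 - (-3)·3.0000 - (3)·0.0000) / (8) = 0.3750
Iteration 2:
  x_1 = (5 - (-2)·-1.4444 - (-2)·0.3750) / (7) = 0.4087
  x_2 = (-1 - (3)·0.4286 - (-3)·0.3750) / (9) = -0.1290
  x_3 = (-6 - (-3)·0.4286 - (3)·-1.4444) / (8) = -0.0476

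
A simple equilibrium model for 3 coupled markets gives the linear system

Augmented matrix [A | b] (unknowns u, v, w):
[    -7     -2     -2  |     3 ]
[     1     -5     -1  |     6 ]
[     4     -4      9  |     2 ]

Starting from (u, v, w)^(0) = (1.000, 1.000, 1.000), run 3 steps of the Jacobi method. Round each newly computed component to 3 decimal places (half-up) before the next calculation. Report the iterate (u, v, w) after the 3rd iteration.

(-0.054, -1.256, -0.353)

Iteration 1:
  u = (3 - (-2)·1.000 - (-2)·1.000) / (-7) = -1.000
  v = (6 - (1)·1.000 - (-1)·1.000) / (-5) = -1.200
  w = (2 - (4)·1.000 - (-4)·1.000) / (9) = 0.222
Iteration 2:
  u = (3 - (-2)·-1.200 - (-2)·0.222) / (-7) = -0.149
  v = (6 - (1)·-1.000 - (-1)·0.222) / (-5) = -1.444
  w = (2 - (4)·-1.000 - (-4)·-1.200) / (9) = 0.133
Iteration 3:
  u = (3 - (-2)·-1.444 - (-2)·0.133) / (-7) = -0.054
  v = (6 - (1)·-0.149 - (-1)·0.133) / (-5) = -1.256
  w = (2 - (4)·-0.149 - (-4)·-1.444) / (9) = -0.353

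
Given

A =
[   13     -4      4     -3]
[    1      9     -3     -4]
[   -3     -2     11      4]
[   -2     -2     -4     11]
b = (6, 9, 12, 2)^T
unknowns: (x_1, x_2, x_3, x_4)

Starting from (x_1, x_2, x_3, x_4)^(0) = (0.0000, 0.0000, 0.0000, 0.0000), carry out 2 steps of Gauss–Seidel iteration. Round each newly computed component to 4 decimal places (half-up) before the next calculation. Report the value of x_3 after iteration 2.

Iteration 1:
  x_1 = (6 - (-4)·0.0000 - (4)·0.0000 - (-3)·0.0000) / (13) = 0.4615
  x_2 = (9 - (1)·0.4615 - (-3)·0.0000 - (-4)·0.0000) / (9) = 0.9487
  x_3 = (12 - (-3)·0.4615 - (-2)·0.9487 - (4)·0.0000) / (11) = 1.3893
  x_4 = (2 - (-2)·0.4615 - (-2)·0.9487 - (-4)·1.3893) / (11) = 0.9434
Iteration 2:
  x_1 = (6 - (-4)·0.9487 - (4)·1.3893 - (-3)·0.9434) / (13) = 0.5437
  x_2 = (9 - (1)·0.5437 - (-3)·1.3893 - (-4)·0.9434) / (9) = 1.8220
  x_3 = (12 - (-3)·0.5437 - (-2)·1.8220 - (4)·0.9434) / (11) = 1.2274
  x_4 = (2 - (-2)·0.5437 - (-2)·1.8220 - (-4)·1.2274) / (11) = 1.0583

1.2274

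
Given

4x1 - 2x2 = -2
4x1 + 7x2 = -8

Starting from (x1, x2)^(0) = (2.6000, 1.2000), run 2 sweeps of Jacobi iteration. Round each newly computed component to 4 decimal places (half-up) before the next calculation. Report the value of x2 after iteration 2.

Iteration 1:
  x1 = (-2 - (-2)·1.2000) / (4) = 0.1000
  x2 = (-8 - (4)·2.6000) / (7) = -2.6286
Iteration 2:
  x1 = (-2 - (-2)·-2.6286) / (4) = -1.8143
  x2 = (-8 - (4)·0.1000) / (7) = -1.2000

-1.2000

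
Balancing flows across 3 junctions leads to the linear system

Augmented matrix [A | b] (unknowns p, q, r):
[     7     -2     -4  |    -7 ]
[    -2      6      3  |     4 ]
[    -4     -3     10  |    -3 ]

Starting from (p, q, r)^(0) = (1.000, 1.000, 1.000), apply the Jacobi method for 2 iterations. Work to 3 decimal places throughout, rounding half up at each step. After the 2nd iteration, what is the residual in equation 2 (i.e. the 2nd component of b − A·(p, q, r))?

0.849

Iteration 1:
  p = (-7 - (-2)·1.000 - (-4)·1.000) / (7) = -0.143
  q = (4 - (-2)·1.000 - (3)·1.000) / (6) = 0.500
  r = (-3 - (-4)·1.000 - (-3)·1.000) / (10) = 0.400
Iteration 2:
  p = (-7 - (-2)·0.500 - (-4)·0.400) / (7) = -0.629
  q = (4 - (-2)·-0.143 - (3)·0.400) / (6) = 0.419
  r = (-3 - (-4)·-0.143 - (-3)·0.500) / (10) = -0.207
Residual b − A·x = (-2.587, 0.849, -2.189)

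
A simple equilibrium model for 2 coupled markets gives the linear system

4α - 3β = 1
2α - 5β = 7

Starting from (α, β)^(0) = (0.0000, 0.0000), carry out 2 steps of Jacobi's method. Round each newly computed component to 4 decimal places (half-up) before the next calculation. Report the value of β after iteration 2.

Iteration 1:
  α = (1 - (-3)·0.0000) / (4) = 0.2500
  β = (7 - (2)·0.0000) / (-5) = -1.4000
Iteration 2:
  α = (1 - (-3)·-1.4000) / (4) = -0.8000
  β = (7 - (2)·0.2500) / (-5) = -1.3000

-1.3000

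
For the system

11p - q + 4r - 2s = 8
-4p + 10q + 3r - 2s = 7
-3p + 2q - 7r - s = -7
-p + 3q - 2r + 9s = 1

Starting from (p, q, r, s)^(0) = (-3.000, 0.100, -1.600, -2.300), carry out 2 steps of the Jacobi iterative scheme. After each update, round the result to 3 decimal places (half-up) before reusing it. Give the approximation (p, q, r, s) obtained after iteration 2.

(-0.389, 0.145, 0.564, 0.958)

Iteration 1:
  p = (8 - (-1)·0.100 - (4)·-1.600 - (-2)·-2.300) / (11) = 0.900
  q = (7 - (-4)·-3.000 - (3)·-1.600 - (-2)·-2.300) / (10) = -0.480
  r = (-7 - (-3)·-3.000 - (2)·0.100 - (-1)·-2.300) / (-7) = 2.643
  s = (1 - (-1)·-3.000 - (3)·0.100 - (-2)·-1.600) / (9) = -0.611
Iteration 2:
  p = (8 - (-1)·-0.480 - (4)·2.643 - (-2)·-0.611) / (11) = -0.389
  q = (7 - (-4)·0.900 - (3)·2.643 - (-2)·-0.611) / (10) = 0.145
  r = (-7 - (-3)·0.900 - (2)·-0.480 - (-1)·-0.611) / (-7) = 0.564
  s = (1 - (-1)·0.900 - (3)·-0.480 - (-2)·2.643) / (9) = 0.958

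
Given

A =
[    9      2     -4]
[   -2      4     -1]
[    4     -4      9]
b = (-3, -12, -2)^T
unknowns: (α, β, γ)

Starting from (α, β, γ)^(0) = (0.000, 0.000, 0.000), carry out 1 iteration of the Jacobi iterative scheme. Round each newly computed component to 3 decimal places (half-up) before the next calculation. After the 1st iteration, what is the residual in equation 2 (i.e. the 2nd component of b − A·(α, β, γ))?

-0.888

Iteration 1:
  α = (-3 - (2)·0.000 - (-4)·0.000) / (9) = -0.333
  β = (-12 - (-2)·0.000 - (-1)·0.000) / (4) = -3.000
  γ = (-2 - (4)·0.000 - (-4)·0.000) / (9) = -0.222
Residual b − A·x = (5.109, -0.888, -10.670)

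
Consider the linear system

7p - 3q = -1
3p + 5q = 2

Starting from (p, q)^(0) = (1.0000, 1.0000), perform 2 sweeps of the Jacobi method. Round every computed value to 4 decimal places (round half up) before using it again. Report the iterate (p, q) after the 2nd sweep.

Iteration 1:
  p = (-1 - (-3)·1.0000) / (7) = 0.2857
  q = (2 - (3)·1.0000) / (5) = -0.2000
Iteration 2:
  p = (-1 - (-3)·-0.2000) / (7) = -0.2286
  q = (2 - (3)·0.2857) / (5) = 0.2286

(-0.2286, 0.2286)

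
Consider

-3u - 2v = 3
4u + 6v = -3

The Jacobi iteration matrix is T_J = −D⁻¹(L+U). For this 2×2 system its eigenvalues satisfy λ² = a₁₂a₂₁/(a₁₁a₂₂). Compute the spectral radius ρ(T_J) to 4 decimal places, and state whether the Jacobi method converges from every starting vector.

0.6667

a₁₂a₂₁/(a₁₁a₂₂) = (-2)·(4) / ((-3)·(6)) = 0.444444
ρ = √|0.444444| = √0.444444 = 0.6667
ρ < 1, so Jacobi converges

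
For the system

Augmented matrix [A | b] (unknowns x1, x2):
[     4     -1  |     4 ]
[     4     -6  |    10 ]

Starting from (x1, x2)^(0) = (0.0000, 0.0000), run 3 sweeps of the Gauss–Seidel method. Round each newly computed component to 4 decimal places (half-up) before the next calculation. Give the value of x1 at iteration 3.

0.7083

Iteration 1:
  x1 = (4 - (-1)·0.0000) / (4) = 1.0000
  x2 = (10 - (4)·1.0000) / (-6) = -1.0000
Iteration 2:
  x1 = (4 - (-1)·-1.0000) / (4) = 0.7500
  x2 = (10 - (4)·0.7500) / (-6) = -1.1667
Iteration 3:
  x1 = (4 - (-1)·-1.1667) / (4) = 0.7083
  x2 = (10 - (4)·0.7083) / (-6) = -1.1945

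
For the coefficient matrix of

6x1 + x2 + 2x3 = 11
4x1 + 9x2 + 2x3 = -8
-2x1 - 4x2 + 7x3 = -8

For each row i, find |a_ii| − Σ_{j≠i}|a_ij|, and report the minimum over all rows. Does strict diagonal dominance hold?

row 1: |6| − (1+2) = 3
row 2: |9| − (4+2) = 3
row 3: |7| − (2+4) = 1
minimum over rows = 1 → strictly diagonally dominant (convergence guaranteed)

1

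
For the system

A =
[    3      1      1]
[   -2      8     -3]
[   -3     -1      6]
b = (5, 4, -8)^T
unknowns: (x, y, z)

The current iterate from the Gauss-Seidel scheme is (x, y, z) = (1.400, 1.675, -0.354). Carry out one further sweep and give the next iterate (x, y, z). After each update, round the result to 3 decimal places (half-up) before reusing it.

One sweep:
  x = (5 - (1)·1.675 - (1)·-0.354) / (3) = 1.226
  y = (4 - (-2)·1.226 - (-3)·-0.354) / (8) = 0.674
  z = (-8 - (-3)·1.226 - (-1)·0.674) / (6) = -0.608

(1.226, 0.674, -0.608)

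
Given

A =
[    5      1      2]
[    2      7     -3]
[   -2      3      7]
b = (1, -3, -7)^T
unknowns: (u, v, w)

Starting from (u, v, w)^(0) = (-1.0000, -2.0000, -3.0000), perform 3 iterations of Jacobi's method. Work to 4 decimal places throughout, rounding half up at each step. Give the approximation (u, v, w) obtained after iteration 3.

(0.3747, -0.5621, -0.3294)

Iteration 1:
  u = (1 - (1)·-2.0000 - (2)·-3.0000) / (5) = 1.8000
  v = (-3 - (2)·-1.0000 - (-3)·-3.0000) / (7) = -1.4286
  w = (-7 - (-2)·-1.0000 - (3)·-2.0000) / (7) = -0.4286
Iteration 2:
  u = (1 - (1)·-1.4286 - (2)·-0.4286) / (5) = 0.6572
  v = (-3 - (2)·1.8000 - (-3)·-0.4286) / (7) = -1.1265
  w = (-7 - (-2)·1.8000 - (3)·-1.4286) / (7) = 0.1265
Iteration 3:
  u = (1 - (1)·-1.1265 - (2)·0.1265) / (5) = 0.3747
  v = (-3 - (2)·0.6572 - (-3)·0.1265) / (7) = -0.5621
  w = (-7 - (-2)·0.6572 - (3)·-1.1265) / (7) = -0.3294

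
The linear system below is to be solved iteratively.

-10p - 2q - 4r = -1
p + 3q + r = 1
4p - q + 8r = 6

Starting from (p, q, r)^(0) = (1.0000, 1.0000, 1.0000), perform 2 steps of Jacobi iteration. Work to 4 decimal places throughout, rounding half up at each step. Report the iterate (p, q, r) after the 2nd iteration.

Iteration 1:
  p = (-1 - (-2)·1.0000 - (-4)·1.0000) / (-10) = -0.5000
  q = (1 - (1)·1.0000 - (1)·1.0000) / (3) = -0.3333
  r = (6 - (4)·1.0000 - (-1)·1.0000) / (8) = 0.3750
Iteration 2:
  p = (-1 - (-2)·-0.3333 - (-4)·0.3750) / (-10) = 0.0167
  q = (1 - (1)·-0.5000 - (1)·0.3750) / (3) = 0.3750
  r = (6 - (4)·-0.5000 - (-1)·-0.3333) / (8) = 0.9583

(0.0167, 0.3750, 0.9583)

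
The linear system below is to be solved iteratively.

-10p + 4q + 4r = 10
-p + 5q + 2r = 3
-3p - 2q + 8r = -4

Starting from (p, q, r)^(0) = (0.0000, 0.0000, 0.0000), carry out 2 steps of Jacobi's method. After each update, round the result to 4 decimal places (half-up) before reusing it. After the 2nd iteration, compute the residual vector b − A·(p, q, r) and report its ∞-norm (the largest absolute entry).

0.9000

Iteration 1:
  p = (10 - (4)·0.0000 - (4)·0.0000) / (-10) = -1.0000
  q = (3 - (-1)·0.0000 - (2)·0.0000) / (5) = 0.6000
  r = (-4 - (-3)·0.0000 - (-2)·0.0000) / (8) = -0.5000
Iteration 2:
  p = (10 - (4)·0.6000 - (4)·-0.5000) / (-10) = -0.9600
  q = (3 - (-1)·-1.0000 - (2)·-0.5000) / (5) = 0.6000
  r = (-4 - (-3)·-1.0000 - (-2)·0.6000) / (8) = -0.7250
Residual b − A·x = (0.9000, 0.4900, 0.1200); ∞-norm = 0.9000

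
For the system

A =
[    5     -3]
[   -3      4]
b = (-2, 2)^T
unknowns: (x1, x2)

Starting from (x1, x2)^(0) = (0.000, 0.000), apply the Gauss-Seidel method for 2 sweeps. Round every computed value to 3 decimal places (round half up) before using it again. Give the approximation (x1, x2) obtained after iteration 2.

Iteration 1:
  x1 = (-2 - (-3)·0.000) / (5) = -0.400
  x2 = (2 - (-3)·-0.400) / (4) = 0.200
Iteration 2:
  x1 = (-2 - (-3)·0.200) / (5) = -0.280
  x2 = (2 - (-3)·-0.280) / (4) = 0.290

(-0.280, 0.290)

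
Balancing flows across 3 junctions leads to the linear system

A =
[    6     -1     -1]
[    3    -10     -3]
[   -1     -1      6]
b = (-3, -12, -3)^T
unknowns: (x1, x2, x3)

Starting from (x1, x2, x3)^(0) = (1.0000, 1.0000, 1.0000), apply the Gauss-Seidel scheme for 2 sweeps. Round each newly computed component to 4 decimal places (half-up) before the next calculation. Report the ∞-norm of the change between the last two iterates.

Iteration 1:
  x1 = (-3 - (-1)·1.0000 - (-1)·1.0000) / (6) = -0.1667
  x2 = (-12 - (3)·-0.1667 - (-3)·1.0000) / (-10) = 0.8500
  x3 = (-3 - (-1)·-0.1667 - (-1)·0.8500) / (6) = -0.3861
Iteration 2:
  x1 = (-3 - (-1)·0.8500 - (-1)·-0.3861) / (6) = -0.4227
  x2 = (-12 - (3)·-0.4227 - (-3)·-0.3861) / (-10) = 1.1890
  x3 = (-3 - (-1)·-0.4227 - (-1)·1.1890) / (6) = -0.3723
Change: (-0.2560, 0.3390, 0.0138) → max |·| = 0.3390

0.3390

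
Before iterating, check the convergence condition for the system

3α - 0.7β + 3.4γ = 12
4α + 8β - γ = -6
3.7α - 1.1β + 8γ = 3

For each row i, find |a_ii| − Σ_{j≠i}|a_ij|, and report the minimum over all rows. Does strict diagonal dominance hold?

row 1: |3| − (0.7+3.4) = -1.1
row 2: |8| − (4+1) = 3
row 3: |8| − (3.7+1.1) = 3.2
minimum over rows = -1.1 → not strictly diagonally dominant

-1.1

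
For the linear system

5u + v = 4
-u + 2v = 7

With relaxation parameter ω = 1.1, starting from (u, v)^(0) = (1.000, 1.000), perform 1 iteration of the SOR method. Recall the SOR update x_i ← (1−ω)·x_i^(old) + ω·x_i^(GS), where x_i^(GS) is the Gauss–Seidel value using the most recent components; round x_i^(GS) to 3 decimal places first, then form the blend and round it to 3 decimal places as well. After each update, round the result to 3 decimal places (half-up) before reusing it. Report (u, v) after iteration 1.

Iteration 1:
  u: GS value = (4 - (1)·1.000) / (5) = 0.600;  u ← (1−ω)·1.000 + ω·0.600 = 0.560
  v: GS value = (7 - (-1)·0.560) / (2) = 3.780;  v ← (1−ω)·1.000 + ω·3.780 = 4.058

(0.560, 4.058)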